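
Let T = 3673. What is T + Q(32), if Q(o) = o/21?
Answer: 77165/21 ≈ 3674.5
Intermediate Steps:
Q(o) = o/21 (Q(o) = o*(1/21) = o/21)
T + Q(32) = 3673 + (1/21)*32 = 3673 + 32/21 = 77165/21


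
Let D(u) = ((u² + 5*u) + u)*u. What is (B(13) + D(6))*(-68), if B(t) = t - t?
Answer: -29376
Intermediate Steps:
B(t) = 0
D(u) = u*(u² + 6*u) (D(u) = (u² + 6*u)*u = u*(u² + 6*u))
(B(13) + D(6))*(-68) = (0 + 6²*(6 + 6))*(-68) = (0 + 36*12)*(-68) = (0 + 432)*(-68) = 432*(-68) = -29376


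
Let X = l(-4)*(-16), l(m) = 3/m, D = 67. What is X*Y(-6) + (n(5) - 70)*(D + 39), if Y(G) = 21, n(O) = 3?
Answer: -6850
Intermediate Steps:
X = 12 (X = (3/(-4))*(-16) = (3*(-¼))*(-16) = -¾*(-16) = 12)
X*Y(-6) + (n(5) - 70)*(D + 39) = 12*21 + (3 - 70)*(67 + 39) = 252 - 67*106 = 252 - 7102 = -6850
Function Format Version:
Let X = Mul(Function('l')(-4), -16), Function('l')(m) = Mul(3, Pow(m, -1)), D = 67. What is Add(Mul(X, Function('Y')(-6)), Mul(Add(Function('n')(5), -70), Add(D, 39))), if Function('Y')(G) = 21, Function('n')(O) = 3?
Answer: -6850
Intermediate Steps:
X = 12 (X = Mul(Mul(3, Pow(-4, -1)), -16) = Mul(Mul(3, Rational(-1, 4)), -16) = Mul(Rational(-3, 4), -16) = 12)
Add(Mul(X, Function('Y')(-6)), Mul(Add(Function('n')(5), -70), Add(D, 39))) = Add(Mul(12, 21), Mul(Add(3, -70), Add(67, 39))) = Add(252, Mul(-67, 106)) = Add(252, -7102) = -6850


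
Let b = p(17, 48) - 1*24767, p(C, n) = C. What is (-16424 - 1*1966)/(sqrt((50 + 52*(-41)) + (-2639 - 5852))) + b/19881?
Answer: -2750/2209 + 18390*I*sqrt(10573)/10573 ≈ -1.2449 + 178.85*I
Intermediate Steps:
b = -24750 (b = 17 - 1*24767 = 17 - 24767 = -24750)
(-16424 - 1*1966)/(sqrt((50 + 52*(-41)) + (-2639 - 5852))) + b/19881 = (-16424 - 1*1966)/(sqrt((50 + 52*(-41)) + (-2639 - 5852))) - 24750/19881 = (-16424 - 1966)/(sqrt((50 - 2132) - 8491)) - 24750*1/19881 = -18390/sqrt(-2082 - 8491) - 2750/2209 = -18390*(-I*sqrt(10573)/10573) - 2750/2209 = -(-18390)*I*sqrt(10573)/10573 - 2750/2209 = 18390*I*sqrt(10573)/10573 - 2750/2209 = -2750/2209 + 18390*I*sqrt(10573)/10573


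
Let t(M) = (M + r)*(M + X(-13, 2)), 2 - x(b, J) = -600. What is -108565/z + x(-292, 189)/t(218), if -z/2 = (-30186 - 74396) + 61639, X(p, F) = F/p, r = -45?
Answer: -13129439501/10519660824 ≈ -1.2481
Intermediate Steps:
x(b, J) = 602 (x(b, J) = 2 - 1*(-600) = 2 + 600 = 602)
t(M) = (-45 + M)*(-2/13 + M) (t(M) = (M - 45)*(M + 2/(-13)) = (-45 + M)*(M + 2*(-1/13)) = (-45 + M)*(M - 2/13) = (-45 + M)*(-2/13 + M))
z = 85886 (z = -2*((-30186 - 74396) + 61639) = -2*(-104582 + 61639) = -2*(-42943) = 85886)
-108565/z + x(-292, 189)/t(218) = -108565/85886 + 602/(90/13 + 218² - 587/13*218) = -108565*1/85886 + 602/(90/13 + 47524 - 127966/13) = -108565/85886 + 602/(489936/13) = -108565/85886 + 602*(13/489936) = -108565/85886 + 3913/244968 = -13129439501/10519660824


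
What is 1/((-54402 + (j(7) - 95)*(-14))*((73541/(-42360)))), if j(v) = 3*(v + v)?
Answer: 2118/197310503 ≈ 1.0734e-5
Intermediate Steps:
j(v) = 6*v (j(v) = 3*(2*v) = 6*v)
1/((-54402 + (j(7) - 95)*(-14))*((73541/(-42360)))) = 1/((-54402 + (6*7 - 95)*(-14))*((73541/(-42360)))) = 1/((-54402 + (42 - 95)*(-14))*((73541*(-1/42360)))) = 1/((-54402 - 53*(-14))*(-73541/42360)) = -42360/73541/(-54402 + 742) = -42360/73541/(-53660) = -1/53660*(-42360/73541) = 2118/197310503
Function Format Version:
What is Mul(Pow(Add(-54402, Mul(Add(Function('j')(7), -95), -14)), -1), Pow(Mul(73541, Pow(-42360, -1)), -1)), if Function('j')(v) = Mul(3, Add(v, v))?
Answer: Rational(2118, 197310503) ≈ 1.0734e-5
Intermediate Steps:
Function('j')(v) = Mul(6, v) (Function('j')(v) = Mul(3, Mul(2, v)) = Mul(6, v))
Mul(Pow(Add(-54402, Mul(Add(Function('j')(7), -95), -14)), -1), Pow(Mul(73541, Pow(-42360, -1)), -1)) = Mul(Pow(Add(-54402, Mul(Add(Mul(6, 7), -95), -14)), -1), Pow(Mul(73541, Pow(-42360, -1)), -1)) = Mul(Pow(Add(-54402, Mul(Add(42, -95), -14)), -1), Pow(Mul(73541, Rational(-1, 42360)), -1)) = Mul(Pow(Add(-54402, Mul(-53, -14)), -1), Pow(Rational(-73541, 42360), -1)) = Mul(Pow(Add(-54402, 742), -1), Rational(-42360, 73541)) = Mul(Pow(-53660, -1), Rational(-42360, 73541)) = Mul(Rational(-1, 53660), Rational(-42360, 73541)) = Rational(2118, 197310503)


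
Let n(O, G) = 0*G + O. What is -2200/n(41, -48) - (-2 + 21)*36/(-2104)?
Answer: -1150189/21566 ≈ -53.333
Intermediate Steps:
n(O, G) = O (n(O, G) = 0 + O = O)
-2200/n(41, -48) - (-2 + 21)*36/(-2104) = -2200/41 - (-2 + 21)*36/(-2104) = -2200*1/41 - 19*36*(-1/2104) = -2200/41 - 1*684*(-1/2104) = -2200/41 - 684*(-1/2104) = -2200/41 + 171/526 = -1150189/21566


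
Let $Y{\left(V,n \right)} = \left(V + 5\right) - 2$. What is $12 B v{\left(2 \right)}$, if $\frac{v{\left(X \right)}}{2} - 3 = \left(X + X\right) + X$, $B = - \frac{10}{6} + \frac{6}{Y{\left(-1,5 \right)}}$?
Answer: $288$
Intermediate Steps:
$Y{\left(V,n \right)} = 3 + V$ ($Y{\left(V,n \right)} = \left(5 + V\right) - 2 = 3 + V$)
$B = \frac{4}{3}$ ($B = - \frac{10}{6} + \frac{6}{3 - 1} = \left(-10\right) \frac{1}{6} + \frac{6}{2} = - \frac{5}{3} + 6 \cdot \frac{1}{2} = - \frac{5}{3} + 3 = \frac{4}{3} \approx 1.3333$)
$v{\left(X \right)} = 6 + 6 X$ ($v{\left(X \right)} = 6 + 2 \left(\left(X + X\right) + X\right) = 6 + 2 \left(2 X + X\right) = 6 + 2 \cdot 3 X = 6 + 6 X$)
$12 B v{\left(2 \right)} = 12 \cdot \frac{4}{3} \left(6 + 6 \cdot 2\right) = 16 \left(6 + 12\right) = 16 \cdot 18 = 288$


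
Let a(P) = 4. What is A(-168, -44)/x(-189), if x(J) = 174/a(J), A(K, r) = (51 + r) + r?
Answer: -74/87 ≈ -0.85057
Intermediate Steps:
A(K, r) = 51 + 2*r
x(J) = 87/2 (x(J) = 174/4 = 174*(¼) = 87/2)
A(-168, -44)/x(-189) = (51 + 2*(-44))/(87/2) = (51 - 88)*(2/87) = -37*2/87 = -74/87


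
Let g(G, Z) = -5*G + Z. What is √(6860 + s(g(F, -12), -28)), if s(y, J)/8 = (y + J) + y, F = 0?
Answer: 6*√179 ≈ 80.275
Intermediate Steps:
g(G, Z) = Z - 5*G
s(y, J) = 8*J + 16*y (s(y, J) = 8*((y + J) + y) = 8*((J + y) + y) = 8*(J + 2*y) = 8*J + 16*y)
√(6860 + s(g(F, -12), -28)) = √(6860 + (8*(-28) + 16*(-12 - 5*0))) = √(6860 + (-224 + 16*(-12 + 0))) = √(6860 + (-224 + 16*(-12))) = √(6860 + (-224 - 192)) = √(6860 - 416) = √6444 = 6*√179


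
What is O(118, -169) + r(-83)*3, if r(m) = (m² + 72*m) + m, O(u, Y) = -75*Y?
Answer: 15165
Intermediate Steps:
r(m) = m² + 73*m
O(118, -169) + r(-83)*3 = -75*(-169) - 83*(73 - 83)*3 = 12675 - 83*(-10)*3 = 12675 + 830*3 = 12675 + 2490 = 15165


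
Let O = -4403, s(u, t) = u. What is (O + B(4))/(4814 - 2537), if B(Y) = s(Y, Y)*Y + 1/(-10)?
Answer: -43871/22770 ≈ -1.9267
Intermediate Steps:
B(Y) = -⅒ + Y² (B(Y) = Y*Y + 1/(-10) = Y² - ⅒ = -⅒ + Y²)
(O + B(4))/(4814 - 2537) = (-4403 + (-⅒ + 4²))/(4814 - 2537) = (-4403 + (-⅒ + 16))/2277 = (-4403 + 159/10)*(1/2277) = -43871/10*1/2277 = -43871/22770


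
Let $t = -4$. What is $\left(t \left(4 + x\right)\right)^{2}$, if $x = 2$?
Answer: $576$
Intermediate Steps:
$\left(t \left(4 + x\right)\right)^{2} = \left(- 4 \left(4 + 2\right)\right)^{2} = \left(\left(-4\right) 6\right)^{2} = \left(-24\right)^{2} = 576$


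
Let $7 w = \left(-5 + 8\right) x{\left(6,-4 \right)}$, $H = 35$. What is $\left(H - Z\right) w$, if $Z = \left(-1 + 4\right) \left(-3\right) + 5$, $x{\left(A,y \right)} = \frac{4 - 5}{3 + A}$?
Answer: $- \frac{13}{7} \approx -1.8571$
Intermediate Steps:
$x{\left(A,y \right)} = - \frac{1}{3 + A}$
$Z = -4$ ($Z = 3 \left(-3\right) + 5 = -9 + 5 = -4$)
$w = - \frac{1}{21}$ ($w = \frac{\left(-5 + 8\right) \left(- \frac{1}{3 + 6}\right)}{7} = \frac{3 \left(- \frac{1}{9}\right)}{7} = \frac{1}{7} \left(- \frac{1}{3}\right) = - \frac{1}{21} \approx -0.047619$)
$\left(H - Z\right) w = \left(35 - -4\right) \left(- \frac{1}{21}\right) = \left(35 + 4\right) \left(- \frac{1}{21}\right) = 39 \left(- \frac{1}{21}\right) = - \frac{13}{7}$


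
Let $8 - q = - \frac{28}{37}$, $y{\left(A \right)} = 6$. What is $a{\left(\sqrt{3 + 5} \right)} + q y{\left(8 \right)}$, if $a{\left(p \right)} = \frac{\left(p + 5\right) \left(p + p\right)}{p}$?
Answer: $\frac{2314}{37} + 4 \sqrt{2} \approx 68.197$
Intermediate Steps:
$q = \frac{324}{37}$ ($q = 8 - - \frac{28}{37} = 8 + \frac{28}{37} = \frac{324}{37} \approx 8.7568$)
$a{\left(p \right)} = 10 + 2 p$ ($a{\left(p \right)} = \frac{\left(5 + p\right) 2 p}{p} = \frac{2 p \left(5 + p\right)}{p} = 10 + 2 p$)
$a{\left(\sqrt{3 + 5} \right)} + q y{\left(8 \right)} = \left(10 + 2 \sqrt{3 + 5}\right) + \frac{324}{37} \cdot 6 = \left(10 + 2 \sqrt{8}\right) + \frac{1944}{37} = \left(10 + 2 \cdot 2 \sqrt{2}\right) + \frac{1944}{37} = \left(10 + 4 \sqrt{2}\right) + \frac{1944}{37} = \frac{2314}{37} + 4 \sqrt{2}$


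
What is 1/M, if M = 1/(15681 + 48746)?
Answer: 64427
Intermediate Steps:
M = 1/64427 ≈ 1.5521e-5
1/M = 1/(1/64427) = 64427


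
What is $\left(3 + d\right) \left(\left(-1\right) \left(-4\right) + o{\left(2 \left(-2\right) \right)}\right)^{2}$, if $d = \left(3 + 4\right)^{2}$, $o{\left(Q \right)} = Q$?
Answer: $0$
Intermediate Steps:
$d = 49$ ($d = 7^{2} = 49$)
$\left(3 + d\right) \left(\left(-1\right) \left(-4\right) + o{\left(2 \left(-2\right) \right)}\right)^{2} = \left(3 + 49\right) \left(\left(-1\right) \left(-4\right) + 2 \left(-2\right)\right)^{2} = 52 \left(4 - 4\right)^{2} = 52 \cdot 0^{2} = 52 \cdot 0 = 0$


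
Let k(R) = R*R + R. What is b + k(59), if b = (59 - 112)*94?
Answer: -1442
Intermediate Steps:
k(R) = R + R² (k(R) = R² + R = R + R²)
b = -4982 (b = -53*94 = -4982)
b + k(59) = -4982 + 59*(1 + 59) = -4982 + 59*60 = -4982 + 3540 = -1442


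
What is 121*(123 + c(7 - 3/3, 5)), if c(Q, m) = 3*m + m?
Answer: 17303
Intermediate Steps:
c(Q, m) = 4*m
121*(123 + c(7 - 3/3, 5)) = 121*(123 + 4*5) = 121*(123 + 20) = 121*143 = 17303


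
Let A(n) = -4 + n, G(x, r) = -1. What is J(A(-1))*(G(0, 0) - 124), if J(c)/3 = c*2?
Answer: 3750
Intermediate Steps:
J(c) = 6*c (J(c) = 3*(c*2) = 3*(2*c) = 6*c)
J(A(-1))*(G(0, 0) - 124) = (6*(-4 - 1))*(-1 - 124) = (6*(-5))*(-125) = -30*(-125) = 3750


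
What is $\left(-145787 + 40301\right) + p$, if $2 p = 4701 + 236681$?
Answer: $15205$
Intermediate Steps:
$p = 120691$ ($p = \frac{4701 + 236681}{2} = \frac{1}{2} \cdot 241382 = 120691$)
$\left(-145787 + 40301\right) + p = \left(-145787 + 40301\right) + 120691 = -105486 + 120691 = 15205$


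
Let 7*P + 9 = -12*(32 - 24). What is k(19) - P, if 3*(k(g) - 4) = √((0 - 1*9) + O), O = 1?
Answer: 19 + 2*I*√2/3 ≈ 19.0 + 0.94281*I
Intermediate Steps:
k(g) = 4 + 2*I*√2/3 (k(g) = 4 + √((0 - 1*9) + 1)/3 = 4 + √((0 - 9) + 1)/3 = 4 + √(-9 + 1)/3 = 4 + √(-8)/3 = 4 + (2*I*√2)/3 = 4 + 2*I*√2/3)
P = -15 (P = -9/7 + (-12*(32 - 24))/7 = -9/7 + (-12*8)/7 = -9/7 + (⅐)*(-96) = -9/7 - 96/7 = -15)
k(19) - P = (4 + 2*I*√2/3) - 1*(-15) = (4 + 2*I*√2/3) + 15 = 19 + 2*I*√2/3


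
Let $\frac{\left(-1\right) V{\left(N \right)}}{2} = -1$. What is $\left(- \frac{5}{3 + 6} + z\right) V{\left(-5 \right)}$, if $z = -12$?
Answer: $- \frac{226}{9} \approx -25.111$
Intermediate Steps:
$V{\left(N \right)} = 2$ ($V{\left(N \right)} = \left(-2\right) \left(-1\right) = 2$)
$\left(- \frac{5}{3 + 6} + z\right) V{\left(-5 \right)} = \left(- \frac{5}{3 + 6} - 12\right) 2 = \left(- \frac{5}{9} - 12\right) 2 = \left(- \frac{113}{9}\right) 2 = - \frac{226}{9}$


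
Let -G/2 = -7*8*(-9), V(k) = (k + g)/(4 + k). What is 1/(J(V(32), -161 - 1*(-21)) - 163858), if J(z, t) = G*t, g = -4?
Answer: -1/22738 ≈ -4.3979e-5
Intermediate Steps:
V(k) = (-4 + k)/(4 + k) (V(k) = (k - 4)/(4 + k) = (-4 + k)/(4 + k))
G = -1008 (G = -2*(-7*8)*(-9) = -(-112)*(-9) = -2*504 = -1008)
J(z, t) = -1008*t
1/(J(V(32), -161 - 1*(-21)) - 163858) = 1/(-1008*(-161 - 1*(-21)) - 163858) = 1/(-1008*(-161 + 21) - 163858) = 1/(-1008*(-140) - 163858) = 1/(141120 - 163858) = 1/(-22738) = -1/22738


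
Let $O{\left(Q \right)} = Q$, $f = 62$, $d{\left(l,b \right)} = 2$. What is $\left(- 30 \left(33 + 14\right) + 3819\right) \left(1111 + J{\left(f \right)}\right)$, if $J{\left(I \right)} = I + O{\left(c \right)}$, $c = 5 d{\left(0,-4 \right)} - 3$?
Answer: $2842620$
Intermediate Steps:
$c = 7$ ($c = 5 \cdot 2 - 3 = 10 - 3 = 7$)
$J{\left(I \right)} = 7 + I$ ($J{\left(I \right)} = I + 7 = 7 + I$)
$\left(- 30 \left(33 + 14\right) + 3819\right) \left(1111 + J{\left(f \right)}\right) = \left(- 30 \left(33 + 14\right) + 3819\right) \left(1111 + \left(7 + 62\right)\right) = \left(\left(-30\right) 47 + 3819\right) \left(1111 + 69\right) = \left(-1410 + 3819\right) 1180 = 2409 \cdot 1180 = 2842620$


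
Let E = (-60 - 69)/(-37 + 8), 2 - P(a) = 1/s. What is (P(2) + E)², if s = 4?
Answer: 516961/13456 ≈ 38.419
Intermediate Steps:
P(a) = 7/4 (P(a) = 2 - 1/4 = 2 - 1*¼ = 2 - ¼ = 7/4)
E = 129/29 (E = -129/(-29) = -129*(-1/29) = 129/29 ≈ 4.4483)
(P(2) + E)² = (7/4 + 129/29)² = (719/116)² = 516961/13456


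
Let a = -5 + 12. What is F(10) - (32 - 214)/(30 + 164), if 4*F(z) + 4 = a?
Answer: 655/388 ≈ 1.6881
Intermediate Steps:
a = 7
F(z) = ¾ (F(z) = -1 + (¼)*7 = -1 + 7/4 = ¾)
F(10) - (32 - 214)/(30 + 164) = ¾ - (32 - 214)/(30 + 164) = ¾ - (-182)/194 = ¾ - 1*(-91/97) = ¾ + 91/97 = 655/388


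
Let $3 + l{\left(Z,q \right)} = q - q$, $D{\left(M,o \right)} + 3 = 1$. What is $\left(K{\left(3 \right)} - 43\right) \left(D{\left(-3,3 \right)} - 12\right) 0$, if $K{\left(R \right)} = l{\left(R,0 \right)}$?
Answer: $0$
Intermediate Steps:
$D{\left(M,o \right)} = -2$ ($D{\left(M,o \right)} = -3 + 1 = -2$)
$l{\left(Z,q \right)} = -3$ ($l{\left(Z,q \right)} = -3 + \left(q - q\right) = -3 + 0 = -3$)
$K{\left(R \right)} = -3$
$\left(K{\left(3 \right)} - 43\right) \left(D{\left(-3,3 \right)} - 12\right) 0 = \left(-3 - 43\right) \left(-2 - 12\right) 0 = - 46 \left(\left(-14\right) 0\right) = \left(-46\right) 0 = 0$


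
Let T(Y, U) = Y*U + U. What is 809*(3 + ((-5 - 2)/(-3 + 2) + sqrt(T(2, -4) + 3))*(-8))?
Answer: -42877 - 19416*I ≈ -42877.0 - 19416.0*I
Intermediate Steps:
T(Y, U) = U + U*Y (T(Y, U) = U*Y + U = U + U*Y)
809*(3 + ((-5 - 2)/(-3 + 2) + sqrt(T(2, -4) + 3))*(-8)) = 809*(3 + ((-5 - 2)/(-3 + 2) + sqrt(-4*(1 + 2) + 3))*(-8)) = 809*(3 + (-7/(-1) + sqrt(-4*3 + 3))*(-8)) = 809*(3 + (-7*(-1) + sqrt(-12 + 3))*(-8)) = 809*(3 + (7 + sqrt(-9))*(-8)) = 809*(3 + (7 + 3*I)*(-8)) = 809*(3 + (-56 - 24*I)) = 809*(-53 - 24*I) = -42877 - 19416*I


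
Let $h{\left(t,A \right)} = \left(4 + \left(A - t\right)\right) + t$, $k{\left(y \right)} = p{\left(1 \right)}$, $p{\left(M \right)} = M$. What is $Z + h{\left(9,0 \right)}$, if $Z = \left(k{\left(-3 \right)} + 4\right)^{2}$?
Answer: $29$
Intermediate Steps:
$k{\left(y \right)} = 1$
$h{\left(t,A \right)} = 4 + A$ ($h{\left(t,A \right)} = \left(4 + A - t\right) + t = 4 + A$)
$Z = 25$ ($Z = \left(1 + 4\right)^{2} = 5^{2} = 25$)
$Z + h{\left(9,0 \right)} = 25 + \left(4 + 0\right) = 25 + 4 = 29$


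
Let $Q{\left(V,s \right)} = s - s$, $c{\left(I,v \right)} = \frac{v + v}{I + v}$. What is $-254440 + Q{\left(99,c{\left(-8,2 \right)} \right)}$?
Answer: $-254440$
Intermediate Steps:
$c{\left(I,v \right)} = \frac{2 v}{I + v}$
$Q{\left(V,s \right)} = 0$
$-254440 + Q{\left(99,c{\left(-8,2 \right)} \right)} = -254440 + 0 = -254440$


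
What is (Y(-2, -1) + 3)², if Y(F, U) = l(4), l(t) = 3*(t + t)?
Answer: 729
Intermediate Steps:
l(t) = 6*t (l(t) = 3*(2*t) = 6*t)
Y(F, U) = 24 (Y(F, U) = 6*4 = 24)
(Y(-2, -1) + 3)² = (24 + 3)² = 27² = 729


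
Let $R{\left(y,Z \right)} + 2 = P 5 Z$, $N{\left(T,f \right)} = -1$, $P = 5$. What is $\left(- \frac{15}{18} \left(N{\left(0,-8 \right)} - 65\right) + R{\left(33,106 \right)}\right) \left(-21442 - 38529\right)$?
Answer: $-162101613$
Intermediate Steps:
$R{\left(y,Z \right)} = -2 + 25 Z$ ($R{\left(y,Z \right)} = -2 + 5 \cdot 5 Z = -2 + 25 Z$)
$\left(- \frac{15}{18} \left(N{\left(0,-8 \right)} - 65\right) + R{\left(33,106 \right)}\right) \left(-21442 - 38529\right) = \left(- \frac{15}{18} \left(-1 - 65\right) + \left(-2 + 25 \cdot 106\right)\right) \left(-21442 - 38529\right) = \left(\left(-15\right) \frac{1}{18} \left(-66\right) + \left(-2 + 2650\right)\right) \left(-59971\right) = \left(\left(- \frac{5}{6}\right) \left(-66\right) + 2648\right) \left(-59971\right) = \left(55 + 2648\right) \left(-59971\right) = 2703 \left(-59971\right) = -162101613$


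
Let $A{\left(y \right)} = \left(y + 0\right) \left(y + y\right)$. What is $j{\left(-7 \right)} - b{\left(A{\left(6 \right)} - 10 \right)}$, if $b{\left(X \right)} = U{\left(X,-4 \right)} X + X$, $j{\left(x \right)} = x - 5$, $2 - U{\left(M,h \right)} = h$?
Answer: $-446$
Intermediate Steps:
$U{\left(M,h \right)} = 2 - h$
$j{\left(x \right)} = -5 + x$
$A{\left(y \right)} = 2 y^{2}$ ($A{\left(y \right)} = y 2 y = 2 y^{2}$)
$b{\left(X \right)} = 7 X$ ($b{\left(X \right)} = \left(2 - -4\right) X + X = \left(2 + 4\right) X + X = 6 X + X = 7 X$)
$j{\left(-7 \right)} - b{\left(A{\left(6 \right)} - 10 \right)} = \left(-5 - 7\right) - 7 \left(2 \cdot 6^{2} - 10\right) = -12 - 7 \left(2 \cdot 36 - 10\right) = -12 - 7 \left(72 - 10\right) = -12 - 7 \cdot 62 = -12 - 434 = -446$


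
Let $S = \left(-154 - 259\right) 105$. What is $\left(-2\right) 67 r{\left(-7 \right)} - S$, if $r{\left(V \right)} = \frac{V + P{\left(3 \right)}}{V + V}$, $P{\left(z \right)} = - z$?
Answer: $\frac{302885}{7} \approx 43269.0$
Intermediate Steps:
$r{\left(V \right)} = \frac{-3 + V}{2 V}$ ($r{\left(V \right)} = \frac{V - 3}{V + V} = \frac{V - 3}{2 V} = \left(-3 + V\right) \frac{1}{2 V} = \frac{-3 + V}{2 V}$)
$S = -43365$ ($S = \left(-413\right) 105 = -43365$)
$\left(-2\right) 67 r{\left(-7 \right)} - S = \left(-2\right) 67 \frac{-3 - 7}{2 \left(-7\right)} - -43365 = - 134 \cdot \frac{1}{2} \left(- \frac{1}{7}\right) \left(-10\right) + 43365 = \left(-134\right) \frac{5}{7} + 43365 = - \frac{670}{7} + 43365 = \frac{302885}{7}$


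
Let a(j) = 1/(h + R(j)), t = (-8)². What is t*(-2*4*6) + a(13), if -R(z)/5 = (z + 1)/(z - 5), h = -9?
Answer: -218116/71 ≈ -3072.1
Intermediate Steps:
R(z) = -5*(1 + z)/(-5 + z) (R(z) = -5*(z + 1)/(z - 5) = -5*(1 + z)/(-5 + z))
t = 64
a(j) = 1/(-9 + 5*(-1 - j)/(-5 + j))
t*(-2*4*6) + a(13) = 64*(-2*4*6) + (5 - 1*13)/(2*(-20 + 7*13)) = 64*(-8*6) + (5 - 13)/(2*(-20 + 91)) = 64*(-48) + (½)*(-8)/71 = -3072 + (½)*(1/71)*(-8) = -3072 - 4/71 = -218116/71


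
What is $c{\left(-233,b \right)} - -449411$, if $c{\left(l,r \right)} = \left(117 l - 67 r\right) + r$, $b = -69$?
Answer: $426704$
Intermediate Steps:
$c{\left(l,r \right)} = - 66 r + 117 l$ ($c{\left(l,r \right)} = \left(- 67 r + 117 l\right) + r = - 66 r + 117 l$)
$c{\left(-233,b \right)} - -449411 = \left(\left(-66\right) \left(-69\right) + 117 \left(-233\right)\right) - -449411 = \left(4554 - 27261\right) + 449411 = -22707 + 449411 = 426704$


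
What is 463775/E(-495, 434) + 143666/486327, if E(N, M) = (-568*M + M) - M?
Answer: -190130911433/119885441424 ≈ -1.5859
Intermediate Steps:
E(N, M) = -568*M (E(N, M) = -567*M - M = -568*M)
463775/E(-495, 434) + 143666/486327 = 463775/((-568*434)) + 143666/486327 = 463775/(-246512) + 143666*(1/486327) = 463775*(-1/246512) + 143666/486327 = -463775/246512 + 143666/486327 = -190130911433/119885441424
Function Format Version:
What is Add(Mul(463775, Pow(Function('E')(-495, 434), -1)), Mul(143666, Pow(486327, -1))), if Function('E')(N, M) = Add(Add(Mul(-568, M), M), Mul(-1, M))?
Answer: Rational(-190130911433, 119885441424) ≈ -1.5859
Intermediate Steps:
Function('E')(N, M) = Mul(-568, M) (Function('E')(N, M) = Add(Mul(-567, M), Mul(-1, M)) = Mul(-568, M))
Add(Mul(463775, Pow(Function('E')(-495, 434), -1)), Mul(143666, Pow(486327, -1))) = Add(Mul(463775, Pow(Mul(-568, 434), -1)), Mul(143666, Pow(486327, -1))) = Add(Mul(463775, Pow(-246512, -1)), Mul(143666, Rational(1, 486327))) = Add(Mul(463775, Rational(-1, 246512)), Rational(143666, 486327)) = Add(Rational(-463775, 246512), Rational(143666, 486327)) = Rational(-190130911433, 119885441424)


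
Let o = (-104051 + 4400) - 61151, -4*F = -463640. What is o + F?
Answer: -44892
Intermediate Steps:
F = 115910 (F = -¼*(-463640) = 115910)
o = -160802 (o = -99651 - 61151 = -160802)
o + F = -160802 + 115910 = -44892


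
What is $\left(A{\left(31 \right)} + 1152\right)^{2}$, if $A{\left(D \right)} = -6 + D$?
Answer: $1385329$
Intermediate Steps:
$\left(A{\left(31 \right)} + 1152\right)^{2} = \left(\left(-6 + 31\right) + 1152\right)^{2} = \left(25 + 1152\right)^{2} = 1177^{2} = 1385329$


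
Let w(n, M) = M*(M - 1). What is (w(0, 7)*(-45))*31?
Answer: -58590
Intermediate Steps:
w(n, M) = M*(-1 + M)
(w(0, 7)*(-45))*31 = ((7*(-1 + 7))*(-45))*31 = ((7*6)*(-45))*31 = (42*(-45))*31 = -1890*31 = -58590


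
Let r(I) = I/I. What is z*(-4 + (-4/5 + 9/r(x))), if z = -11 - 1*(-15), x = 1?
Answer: 84/5 ≈ 16.800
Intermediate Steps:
z = 4 (z = -11 + 15 = 4)
r(I) = 1
z*(-4 + (-4/5 + 9/r(x))) = 4*(-4 + (-4/5 + 9/1)) = 4*(-4 + (-4*⅕ + 9*1)) = 4*(-4 + (-⅘ + 9)) = 4*(-4 + 41/5) = 4*(21/5) = 84/5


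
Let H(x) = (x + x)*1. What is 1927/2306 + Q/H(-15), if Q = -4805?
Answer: 556907/3459 ≈ 161.00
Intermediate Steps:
H(x) = 2*x (H(x) = (2*x)*1 = 2*x)
1927/2306 + Q/H(-15) = 1927/2306 - 4805/(2*(-15)) = 1927*(1/2306) - 4805/(-30) = 1927/2306 - 4805*(-1/30) = 1927/2306 + 961/6 = 556907/3459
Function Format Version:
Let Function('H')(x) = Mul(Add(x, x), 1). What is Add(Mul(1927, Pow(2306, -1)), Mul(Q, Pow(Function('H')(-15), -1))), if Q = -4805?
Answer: Rational(556907, 3459) ≈ 161.00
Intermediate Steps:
Function('H')(x) = Mul(2, x) (Function('H')(x) = Mul(Mul(2, x), 1) = Mul(2, x))
Add(Mul(1927, Pow(2306, -1)), Mul(Q, Pow(Function('H')(-15), -1))) = Add(Mul(1927, Pow(2306, -1)), Mul(-4805, Pow(Mul(2, -15), -1))) = Add(Mul(1927, Rational(1, 2306)), Mul(-4805, Pow(-30, -1))) = Add(Rational(1927, 2306), Mul(-4805, Rational(-1, 30))) = Add(Rational(1927, 2306), Rational(961, 6)) = Rational(556907, 3459)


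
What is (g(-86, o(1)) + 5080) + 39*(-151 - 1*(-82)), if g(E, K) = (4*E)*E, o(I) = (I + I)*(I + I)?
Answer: 31973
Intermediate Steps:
o(I) = 4*I² (o(I) = (2*I)*(2*I) = 4*I²)
g(E, K) = 4*E²
(g(-86, o(1)) + 5080) + 39*(-151 - 1*(-82)) = (4*(-86)² + 5080) + 39*(-151 - 1*(-82)) = (4*7396 + 5080) + 39*(-151 + 82) = (29584 + 5080) + 39*(-69) = 34664 - 2691 = 31973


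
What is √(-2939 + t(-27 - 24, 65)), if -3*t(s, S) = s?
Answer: I*√2922 ≈ 54.056*I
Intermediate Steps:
t(s, S) = -s/3
√(-2939 + t(-27 - 24, 65)) = √(-2939 - (-27 - 24)/3) = √(-2939 - ⅓*(-51)) = √(-2939 + 17) = √(-2922) = I*√2922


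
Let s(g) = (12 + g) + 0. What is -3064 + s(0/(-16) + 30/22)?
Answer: -33557/11 ≈ -3050.6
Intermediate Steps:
s(g) = 12 + g
-3064 + s(0/(-16) + 30/22) = -3064 + (12 + (0/(-16) + 30/22)) = -3064 + (12 + (0*(-1/16) + 30*(1/22))) = -3064 + (12 + (0 + 15/11)) = -3064 + (12 + 15/11) = -3064 + 147/11 = -33557/11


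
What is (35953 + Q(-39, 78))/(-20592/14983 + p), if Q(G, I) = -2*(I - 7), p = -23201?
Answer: -536556213/347641175 ≈ -1.5434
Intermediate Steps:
Q(G, I) = 14 - 2*I (Q(G, I) = -2*(-7 + I) = 14 - 2*I)
(35953 + Q(-39, 78))/(-20592/14983 + p) = (35953 + (14 - 2*78))/(-20592/14983 - 23201) = (35953 + (14 - 156))/(-20592*1/14983 - 23201) = (35953 - 142)/(-20592/14983 - 23201) = 35811/(-347641175/14983) = 35811*(-14983/347641175) = -536556213/347641175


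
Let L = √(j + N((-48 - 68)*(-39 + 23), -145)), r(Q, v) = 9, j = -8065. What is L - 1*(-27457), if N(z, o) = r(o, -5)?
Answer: 27457 + 2*I*√2014 ≈ 27457.0 + 89.755*I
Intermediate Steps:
N(z, o) = 9
L = 2*I*√2014 (L = √(-8065 + 9) = √(-8056) = 2*I*√2014 ≈ 89.755*I)
L - 1*(-27457) = 2*I*√2014 - 1*(-27457) = 2*I*√2014 + 27457 = 27457 + 2*I*√2014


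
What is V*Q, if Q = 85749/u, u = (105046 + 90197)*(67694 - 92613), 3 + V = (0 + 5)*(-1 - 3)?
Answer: 657409/1621753439 ≈ 0.00040537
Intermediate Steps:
V = -23 (V = -3 + (0 + 5)*(-1 - 3) = -3 + 5*(-4) = -3 - 20 = -23)
u = -4865260317 (u = 195243*(-24919) = -4865260317)
Q = -28583/1621753439 (Q = 85749/(-4865260317) = 85749*(-1/4865260317) = -28583/1621753439 ≈ -1.7625e-5)
V*Q = -23*(-28583/1621753439) = 657409/1621753439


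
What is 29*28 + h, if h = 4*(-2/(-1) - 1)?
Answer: 816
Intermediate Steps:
h = 4 (h = 4*(-2*(-1) - 1) = 4*(2 - 1) = 4*1 = 4)
29*28 + h = 29*28 + 4 = 812 + 4 = 816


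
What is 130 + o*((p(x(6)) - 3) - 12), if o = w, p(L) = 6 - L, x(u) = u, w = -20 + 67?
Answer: -575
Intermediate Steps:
w = 47
o = 47
130 + o*((p(x(6)) - 3) - 12) = 130 + 47*(((6 - 1*6) - 3) - 12) = 130 + 47*(((6 - 6) - 3) - 12) = 130 + 47*((0 - 3) - 12) = 130 + 47*(-3 - 12) = 130 + 47*(-15) = 130 - 705 = -575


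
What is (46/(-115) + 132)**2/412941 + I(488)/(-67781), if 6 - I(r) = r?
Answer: 34322671934/699738848025 ≈ 0.049051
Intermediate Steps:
I(r) = 6 - r
(46/(-115) + 132)**2/412941 + I(488)/(-67781) = (46/(-115) + 132)**2/412941 + (6 - 1*488)/(-67781) = (46*(-1/115) + 132)**2*(1/412941) + (6 - 488)*(-1/67781) = (-2/5 + 132)**2*(1/412941) - 482*(-1/67781) = (658/5)**2*(1/412941) + 482/67781 = (432964/25)*(1/412941) + 482/67781 = 432964/10323525 + 482/67781 = 34322671934/699738848025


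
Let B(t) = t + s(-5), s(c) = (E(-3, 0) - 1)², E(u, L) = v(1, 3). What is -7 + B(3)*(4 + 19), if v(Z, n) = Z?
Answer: 62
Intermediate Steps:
E(u, L) = 1
s(c) = 0 (s(c) = (1 - 1)² = 0² = 0)
B(t) = t (B(t) = t + 0 = t)
-7 + B(3)*(4 + 19) = -7 + 3*(4 + 19) = -7 + 3*23 = -7 + 69 = 62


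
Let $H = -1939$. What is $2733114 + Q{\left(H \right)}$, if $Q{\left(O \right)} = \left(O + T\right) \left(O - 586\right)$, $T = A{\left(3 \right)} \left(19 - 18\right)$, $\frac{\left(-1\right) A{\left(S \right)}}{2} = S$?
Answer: $7644239$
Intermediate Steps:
$A{\left(S \right)} = - 2 S$
$T = -6$ ($T = \left(-2\right) 3 \left(19 - 18\right) = \left(-6\right) 1 = -6$)
$Q{\left(O \right)} = \left(-586 + O\right) \left(-6 + O\right)$ ($Q{\left(O \right)} = \left(O - 6\right) \left(O - 586\right) = \left(-6 + O\right) \left(-586 + O\right) = \left(-586 + O\right) \left(-6 + O\right)$)
$2733114 + Q{\left(H \right)} = 2733114 + \left(3516 + \left(-1939\right)^{2} - -1147888\right) = 2733114 + \left(3516 + 3759721 + 1147888\right) = 2733114 + 4911125 = 7644239$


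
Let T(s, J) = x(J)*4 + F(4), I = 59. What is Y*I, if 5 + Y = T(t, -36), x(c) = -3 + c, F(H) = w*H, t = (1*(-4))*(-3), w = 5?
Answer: -8319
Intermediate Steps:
t = 12 (t = -4*(-3) = 12)
F(H) = 5*H
T(s, J) = 8 + 4*J (T(s, J) = (-3 + J)*4 + 5*4 = (-12 + 4*J) + 20 = 8 + 4*J)
Y = -141 (Y = -5 + (8 + 4*(-36)) = -5 + (8 - 144) = -5 - 136 = -141)
Y*I = -141*59 = -8319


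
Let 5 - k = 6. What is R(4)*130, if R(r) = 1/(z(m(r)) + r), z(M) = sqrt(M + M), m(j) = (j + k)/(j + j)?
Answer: 2080/61 - 260*sqrt(3)/61 ≈ 26.716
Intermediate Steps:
k = -1 (k = 5 - 1*6 = 5 - 6 = -1)
m(j) = (-1 + j)/(2*j) (m(j) = (j - 1)/(j + j) = (-1 + j)/((2*j)) = (-1 + j)*(1/(2*j)) = (-1 + j)/(2*j))
z(M) = sqrt(2)*sqrt(M) (z(M) = sqrt(2*M) = sqrt(2)*sqrt(M))
R(r) = 1/(r + sqrt((-1 + r)/r)) (R(r) = 1/(sqrt(2)*sqrt((-1 + r)/(2*r)) + r) = 1/(sqrt(2)*(sqrt(2)*sqrt((-1 + r)/r)/2) + r) = 1/(sqrt((-1 + r)/r) + r) = 1/(r + sqrt((-1 + r)/r)))
R(4)*130 = 130/(4 + sqrt((-1 + 4)/4)) = 130/(4 + sqrt((1/4)*3)) = 130/(4 + sqrt(3/4)) = 130/(4 + sqrt(3)/2)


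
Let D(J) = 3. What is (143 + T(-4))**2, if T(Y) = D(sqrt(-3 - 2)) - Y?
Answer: 22500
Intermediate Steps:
T(Y) = 3 - Y
(143 + T(-4))**2 = (143 + (3 - 1*(-4)))**2 = (143 + (3 + 4))**2 = (143 + 7)**2 = 150**2 = 22500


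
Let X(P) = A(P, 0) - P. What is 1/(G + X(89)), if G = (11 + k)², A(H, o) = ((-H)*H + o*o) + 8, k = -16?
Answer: -1/7977 ≈ -0.00012536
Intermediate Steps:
A(H, o) = 8 + o² - H² (A(H, o) = (-H² + o²) + 8 = (o² - H²) + 8 = 8 + o² - H²)
X(P) = 8 - P - P² (X(P) = (8 + 0² - P²) - P = (8 + 0 - P²) - P = (8 - P²) - P = 8 - P - P²)
G = 25 (G = (11 - 16)² = (-5)² = 25)
1/(G + X(89)) = 1/(25 + (8 - 1*89 - 1*89²)) = 1/(25 + (8 - 89 - 1*7921)) = 1/(25 + (8 - 89 - 7921)) = 1/(25 - 8002) = 1/(-7977) = -1/7977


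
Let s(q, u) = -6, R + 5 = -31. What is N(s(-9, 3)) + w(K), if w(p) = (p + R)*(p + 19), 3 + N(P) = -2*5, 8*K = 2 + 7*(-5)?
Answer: -39031/64 ≈ -609.86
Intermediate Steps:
K = -33/8 (K = (2 + 7*(-5))/8 = (2 - 35)/8 = (1/8)*(-33) = -33/8 ≈ -4.1250)
R = -36 (R = -5 - 31 = -36)
N(P) = -13 (N(P) = -3 - 2*5 = -3 - 10 = -13)
w(p) = (-36 + p)*(19 + p) (w(p) = (p - 36)*(p + 19) = (-36 + p)*(19 + p))
N(s(-9, 3)) + w(K) = -13 + (-684 + (-33/8)**2 - 17*(-33/8)) = -13 + (-684 + 1089/64 + 561/8) = -13 - 38199/64 = -39031/64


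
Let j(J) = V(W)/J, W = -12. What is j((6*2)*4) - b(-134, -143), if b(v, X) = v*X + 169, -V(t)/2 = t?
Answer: -38661/2 ≈ -19331.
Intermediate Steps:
V(t) = -2*t
b(v, X) = 169 + X*v (b(v, X) = X*v + 169 = 169 + X*v)
j(J) = 24/J (j(J) = (-2*(-12))/J = 24/J)
j((6*2)*4) - b(-134, -143) = 24/(((6*2)*4)) - (169 - 143*(-134)) = 24/((12*4)) - (169 + 19162) = 24/48 - 1*19331 = 24*(1/48) - 19331 = ½ - 19331 = -38661/2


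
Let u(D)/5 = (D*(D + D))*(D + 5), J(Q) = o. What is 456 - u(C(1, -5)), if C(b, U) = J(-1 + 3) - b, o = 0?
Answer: 416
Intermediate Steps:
J(Q) = 0
C(b, U) = -b (C(b, U) = 0 - b = -b)
u(D) = 10*D**2*(5 + D) (u(D) = 5*((D*(D + D))*(D + 5)) = 5*((D*(2*D))*(5 + D)) = 5*((2*D**2)*(5 + D)) = 5*(2*D**2*(5 + D)) = 10*D**2*(5 + D))
456 - u(C(1, -5)) = 456 - 10*(-1*1)**2*(5 - 1*1) = 456 - 10*(-1)**2*(5 - 1) = 456 - 10*4 = 456 - 1*40 = 456 - 40 = 416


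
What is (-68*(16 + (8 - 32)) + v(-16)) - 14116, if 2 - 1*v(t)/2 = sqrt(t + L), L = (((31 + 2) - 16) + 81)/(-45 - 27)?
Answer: -13568 - 25*I/3 ≈ -13568.0 - 8.3333*I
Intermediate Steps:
L = -49/36 (L = ((33 - 16) + 81)/(-72) = (17 + 81)*(-1/72) = 98*(-1/72) = -49/36 ≈ -1.3611)
v(t) = 4 - 2*sqrt(-49/36 + t) (v(t) = 4 - 2*sqrt(t - 49/36) = 4 - 2*sqrt(-49/36 + t))
(-68*(16 + (8 - 32)) + v(-16)) - 14116 = (-68*(16 + (8 - 32)) + (4 - sqrt(-49 + 36*(-16))/3)) - 14116 = (-68*(16 - 24) + (4 - sqrt(-49 - 576)/3)) - 14116 = (-68*(-8) + (4 - 25*I/3)) - 14116 = (544 + (4 - 25*I/3)) - 14116 = (548 - 25*I/3) - 14116 = -13568 - 25*I/3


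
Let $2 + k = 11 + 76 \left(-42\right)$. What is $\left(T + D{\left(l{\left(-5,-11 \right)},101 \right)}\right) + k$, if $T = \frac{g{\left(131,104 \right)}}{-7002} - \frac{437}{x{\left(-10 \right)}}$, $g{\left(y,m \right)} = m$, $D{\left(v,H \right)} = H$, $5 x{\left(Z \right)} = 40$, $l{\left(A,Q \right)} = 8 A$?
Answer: $- \frac{87851009}{28008} \approx -3136.6$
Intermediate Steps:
$x{\left(Z \right)} = 8$ ($x{\left(Z \right)} = \frac{1}{5} \cdot 40 = 8$)
$k = -3183$ ($k = -2 + \left(11 + 76 \left(-42\right)\right) = -2 + \left(11 - 3192\right) = -2 - 3181 = -3183$)
$T = - \frac{1530353}{28008}$ ($T = \frac{104}{-7002} - \frac{437}{8} = 104 \left(- \frac{1}{7002}\right) - \frac{437}{8} = - \frac{52}{3501} - \frac{437}{8} = - \frac{1530353}{28008} \approx -54.64$)
$\left(T + D{\left(l{\left(-5,-11 \right)},101 \right)}\right) + k = \left(- \frac{1530353}{28008} + 101\right) - 3183 = \frac{1298455}{28008} - 3183 = - \frac{87851009}{28008}$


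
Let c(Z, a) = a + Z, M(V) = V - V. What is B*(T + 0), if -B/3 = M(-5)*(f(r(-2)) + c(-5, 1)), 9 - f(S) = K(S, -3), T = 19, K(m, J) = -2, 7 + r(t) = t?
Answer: 0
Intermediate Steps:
M(V) = 0
r(t) = -7 + t
c(Z, a) = Z + a
f(S) = 11 (f(S) = 9 - 1*(-2) = 9 + 2 = 11)
B = 0 (B = -0*(11 + (-5 + 1)) = -0*(11 - 4) = -0*7 = -3*0 = 0)
B*(T + 0) = 0*(19 + 0) = 0*19 = 0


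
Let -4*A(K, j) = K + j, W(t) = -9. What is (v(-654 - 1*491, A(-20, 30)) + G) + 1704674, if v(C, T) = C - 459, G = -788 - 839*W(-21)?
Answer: 1709833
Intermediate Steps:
A(K, j) = -K/4 - j/4 (A(K, j) = -(K + j)/4 = -K/4 - j/4)
G = 6763 (G = -788 - 839*(-9) = -788 + 7551 = 6763)
v(C, T) = -459 + C
(v(-654 - 1*491, A(-20, 30)) + G) + 1704674 = ((-459 + (-654 - 1*491)) + 6763) + 1704674 = ((-459 + (-654 - 491)) + 6763) + 1704674 = ((-459 - 1145) + 6763) + 1704674 = (-1604 + 6763) + 1704674 = 5159 + 1704674 = 1709833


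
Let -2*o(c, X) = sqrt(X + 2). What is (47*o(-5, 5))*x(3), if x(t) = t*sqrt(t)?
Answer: -141*sqrt(21)/2 ≈ -323.07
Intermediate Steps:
o(c, X) = -sqrt(2 + X)/2 (o(c, X) = -sqrt(X + 2)/2 = -sqrt(2 + X)/2)
x(t) = t**(3/2)
(47*o(-5, 5))*x(3) = (47*(-sqrt(2 + 5)/2))*3**(3/2) = (47*(-sqrt(7)/2))*(3*sqrt(3)) = (-47*sqrt(7)/2)*(3*sqrt(3)) = -141*sqrt(21)/2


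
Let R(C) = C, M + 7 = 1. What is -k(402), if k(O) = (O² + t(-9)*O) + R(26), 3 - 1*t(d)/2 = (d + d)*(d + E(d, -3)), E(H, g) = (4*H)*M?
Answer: -3159746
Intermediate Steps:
M = -6 (M = -7 + 1 = -6)
E(H, g) = -24*H (E(H, g) = (4*H)*(-6) = -24*H)
t(d) = 6 + 92*d² (t(d) = 6 - 2*(d + d)*(d - 24*d) = 6 - 2*2*d*(-23*d) = 6 - (-92)*d² = 6 + 92*d²)
k(O) = 26 + O² + 7458*O (k(O) = (O² + (6 + 92*(-9)²)*O) + 26 = (O² + (6 + 92*81)*O) + 26 = (O² + (6 + 7452)*O) + 26 = (O² + 7458*O) + 26 = 26 + O² + 7458*O)
-k(402) = -(26 + 402² + 7458*402) = -(26 + 161604 + 2998116) = -1*3159746 = -3159746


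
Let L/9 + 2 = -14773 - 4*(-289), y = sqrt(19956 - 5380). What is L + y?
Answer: -122571 + 4*sqrt(911) ≈ -1.2245e+5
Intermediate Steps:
y = 4*sqrt(911) (y = sqrt(14576) = 4*sqrt(911) ≈ 120.73)
L = -122571 (L = -18 + 9*(-14773 - 4*(-289)) = -18 + 9*(-14773 + 1156) = -18 + 9*(-13617) = -18 - 122553 = -122571)
L + y = -122571 + 4*sqrt(911)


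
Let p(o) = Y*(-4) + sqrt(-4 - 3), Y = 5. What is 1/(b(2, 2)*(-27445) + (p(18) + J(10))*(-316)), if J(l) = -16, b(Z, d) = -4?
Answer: 4327/524266976 + 79*I*sqrt(7)/3669868832 ≈ 8.2534e-6 + 5.6954e-8*I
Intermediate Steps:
p(o) = -20 + I*sqrt(7) (p(o) = 5*(-4) + sqrt(-4 - 3) = -20 + sqrt(-7) = -20 + I*sqrt(7))
1/(b(2, 2)*(-27445) + (p(18) + J(10))*(-316)) = 1/(-4*(-27445) + ((-20 + I*sqrt(7)) - 16)*(-316)) = 1/(109780 + (-36 + I*sqrt(7))*(-316)) = 1/(109780 + (11376 - 316*I*sqrt(7))) = 1/(121156 - 316*I*sqrt(7))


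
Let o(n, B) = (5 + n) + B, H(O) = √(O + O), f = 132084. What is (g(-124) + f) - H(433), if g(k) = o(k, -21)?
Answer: 131944 - √866 ≈ 1.3191e+5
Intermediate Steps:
H(O) = √2*√O (H(O) = √(2*O) = √2*√O)
o(n, B) = 5 + B + n
g(k) = -16 + k (g(k) = 5 - 21 + k = -16 + k)
(g(-124) + f) - H(433) = ((-16 - 124) + 132084) - √2*√433 = (-140 + 132084) - √866 = 131944 - √866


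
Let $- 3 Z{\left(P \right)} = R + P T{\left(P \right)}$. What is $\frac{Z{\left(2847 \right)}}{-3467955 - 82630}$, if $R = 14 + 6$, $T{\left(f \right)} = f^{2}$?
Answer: $\frac{23076099443}{10651755} \approx 2166.4$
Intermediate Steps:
$R = 20$
$Z{\left(P \right)} = - \frac{20}{3} - \frac{P^{3}}{3}$ ($Z{\left(P \right)} = - \frac{20 + P P^{2}}{3} = - \frac{20 + P^{3}}{3} = - \frac{20}{3} - \frac{P^{3}}{3}$)
$\frac{Z{\left(2847 \right)}}{-3467955 - 82630} = \frac{- \frac{20}{3} - \frac{2847^{3}}{3}}{-3467955 - 82630} = \frac{- \frac{20}{3} - 7692033141}{-3550585} = \left(- \frac{20}{3} - 7692033141\right) \left(- \frac{1}{3550585}\right) = \left(- \frac{23076099443}{3}\right) \left(- \frac{1}{3550585}\right) = \frac{23076099443}{10651755}$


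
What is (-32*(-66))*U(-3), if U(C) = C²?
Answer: 19008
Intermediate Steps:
(-32*(-66))*U(-3) = -32*(-66)*(-3)² = 2112*9 = 19008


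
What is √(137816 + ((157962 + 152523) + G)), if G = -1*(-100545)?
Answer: √548846 ≈ 740.84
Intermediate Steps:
G = 100545
√(137816 + ((157962 + 152523) + G)) = √(137816 + ((157962 + 152523) + 100545)) = √(137816 + (310485 + 100545)) = √(137816 + 411030) = √548846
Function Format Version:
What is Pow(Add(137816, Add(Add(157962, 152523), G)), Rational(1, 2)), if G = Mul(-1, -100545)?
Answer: Pow(548846, Rational(1, 2)) ≈ 740.84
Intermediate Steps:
G = 100545
Pow(Add(137816, Add(Add(157962, 152523), G)), Rational(1, 2)) = Pow(Add(137816, Add(Add(157962, 152523), 100545)), Rational(1, 2)) = Pow(Add(137816, Add(310485, 100545)), Rational(1, 2)) = Pow(Add(137816, 411030), Rational(1, 2)) = Pow(548846, Rational(1, 2))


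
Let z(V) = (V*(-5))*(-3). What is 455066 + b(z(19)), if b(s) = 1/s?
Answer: 129693811/285 ≈ 4.5507e+5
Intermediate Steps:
z(V) = 15*V (z(V) = -5*V*(-3) = 15*V)
455066 + b(z(19)) = 455066 + 1/(15*19) = 455066 + 1/285 = 129693811/285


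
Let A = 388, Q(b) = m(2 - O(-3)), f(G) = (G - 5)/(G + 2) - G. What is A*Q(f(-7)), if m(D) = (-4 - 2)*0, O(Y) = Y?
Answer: 0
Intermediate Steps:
f(G) = -G + (-5 + G)/(2 + G) (f(G) = (-5 + G)/(2 + G) - G = -G + (-5 + G)/(2 + G))
m(D) = 0 (m(D) = -6*0 = 0)
Q(b) = 0
A*Q(f(-7)) = 388*0 = 0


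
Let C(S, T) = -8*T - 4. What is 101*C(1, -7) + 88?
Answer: 5340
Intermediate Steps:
C(S, T) = -4 - 8*T
101*C(1, -7) + 88 = 101*(-4 - 8*(-7)) + 88 = 101*(-4 + 56) + 88 = 101*52 + 88 = 5252 + 88 = 5340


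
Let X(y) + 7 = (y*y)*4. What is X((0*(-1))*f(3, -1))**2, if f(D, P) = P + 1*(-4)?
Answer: 49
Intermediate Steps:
f(D, P) = -4 + P (f(D, P) = P - 4 = -4 + P)
X(y) = -7 + 4*y**2 (X(y) = -7 + (y*y)*4 = -7 + y**2*4 = -7 + 4*y**2)
X((0*(-1))*f(3, -1))**2 = (-7 + 4*((0*(-1))*(-4 - 1))**2)**2 = (-7 + 4*(0*(-5))**2)**2 = (-7 + 4*0**2)**2 = (-7 + 4*0)**2 = (-7 + 0)**2 = (-7)**2 = 49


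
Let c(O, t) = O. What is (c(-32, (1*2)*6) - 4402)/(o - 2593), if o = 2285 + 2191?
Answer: -4434/1883 ≈ -2.3548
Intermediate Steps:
o = 4476
(c(-32, (1*2)*6) - 4402)/(o - 2593) = (-32 - 4402)/(4476 - 2593) = -4434/1883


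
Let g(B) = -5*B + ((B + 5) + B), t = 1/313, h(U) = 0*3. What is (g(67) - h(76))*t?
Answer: -196/313 ≈ -0.62620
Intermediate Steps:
h(U) = 0
t = 1/313 ≈ 0.0031949
g(B) = 5 - 3*B (g(B) = -5*B + ((5 + B) + B) = -5*B + (5 + 2*B) = 5 - 3*B)
(g(67) - h(76))*t = ((5 - 3*67) - 1*0)*(1/313) = ((5 - 201) + 0)*(1/313) = (-196 + 0)*(1/313) = -196*1/313 = -196/313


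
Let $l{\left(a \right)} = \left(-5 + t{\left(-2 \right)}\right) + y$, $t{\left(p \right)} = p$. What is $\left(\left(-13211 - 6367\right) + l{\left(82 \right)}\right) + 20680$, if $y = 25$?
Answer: $1120$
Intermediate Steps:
$l{\left(a \right)} = 18$ ($l{\left(a \right)} = \left(-5 - 2\right) + 25 = -7 + 25 = 18$)
$\left(\left(-13211 - 6367\right) + l{\left(82 \right)}\right) + 20680 = \left(\left(-13211 - 6367\right) + 18\right) + 20680 = \left(-19578 + 18\right) + 20680 = -19560 + 20680 = 1120$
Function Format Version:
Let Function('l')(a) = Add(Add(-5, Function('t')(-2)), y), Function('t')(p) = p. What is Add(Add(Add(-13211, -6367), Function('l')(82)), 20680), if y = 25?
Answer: 1120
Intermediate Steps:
Function('l')(a) = 18 (Function('l')(a) = Add(Add(-5, -2), 25) = Add(-7, 25) = 18)
Add(Add(Add(-13211, -6367), Function('l')(82)), 20680) = Add(Add(Add(-13211, -6367), 18), 20680) = Add(Add(-19578, 18), 20680) = Add(-19560, 20680) = 1120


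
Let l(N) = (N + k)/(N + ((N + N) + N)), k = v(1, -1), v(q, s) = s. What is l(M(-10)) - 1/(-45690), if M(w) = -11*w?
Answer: 99613/402072 ≈ 0.24775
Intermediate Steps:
k = -1
l(N) = (-1 + N)/(4*N) (l(N) = (N - 1)/(N + ((N + N) + N)) = (-1 + N)/(N + (2*N + N)) = (-1 + N)/(N + 3*N) = (-1 + N)/((4*N)) = (-1 + N)*(1/(4*N)) = (-1 + N)/(4*N))
l(M(-10)) - 1/(-45690) = (-1 - 11*(-10))/(4*((-11*(-10)))) - 1/(-45690) = (¼)*(-1 + 110)/110 - 1*(-1/45690) = (¼)*(1/110)*109 + 1/45690 = 109/440 + 1/45690 = 99613/402072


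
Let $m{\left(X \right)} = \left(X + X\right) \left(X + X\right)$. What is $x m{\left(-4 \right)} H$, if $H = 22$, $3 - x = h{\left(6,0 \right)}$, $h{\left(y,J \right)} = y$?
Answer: $-4224$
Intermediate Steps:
$m{\left(X \right)} = 4 X^{2}$ ($m{\left(X \right)} = 2 X 2 X = 4 X^{2}$)
$x = -3$ ($x = 3 - 6 = -3$)
$x m{\left(-4 \right)} H = - 3 \cdot 4 \left(-4\right)^{2} \cdot 22 = - 3 \cdot 4 \cdot 16 \cdot 22 = \left(-3\right) 64 \cdot 22 = \left(-192\right) 22 = -4224$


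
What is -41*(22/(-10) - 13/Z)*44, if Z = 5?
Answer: 43296/5 ≈ 8659.2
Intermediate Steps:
-41*(22/(-10) - 13/Z)*44 = -41*(22/(-10) - 13/5)*44 = -41*(22*(-⅒) - 13*⅕)*44 = -41*(-11/5 - 13/5)*44 = -41*(-24/5)*44 = (984/5)*44 = 43296/5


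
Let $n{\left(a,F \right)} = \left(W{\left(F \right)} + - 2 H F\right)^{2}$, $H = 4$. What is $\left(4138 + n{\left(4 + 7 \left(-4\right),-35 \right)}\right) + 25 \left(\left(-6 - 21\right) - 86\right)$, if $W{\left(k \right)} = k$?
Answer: $61338$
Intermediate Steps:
$n{\left(a,F \right)} = 49 F^{2}$ ($n{\left(a,F \right)} = \left(F + \left(-2\right) 4 F\right)^{2} = \left(F - 8 F\right)^{2} = \left(- 7 F\right)^{2} = 49 F^{2}$)
$\left(4138 + n{\left(4 + 7 \left(-4\right),-35 \right)}\right) + 25 \left(\left(-6 - 21\right) - 86\right) = \left(4138 + 49 \left(-35\right)^{2}\right) + 25 \left(\left(-6 - 21\right) - 86\right) = \left(4138 + 49 \cdot 1225\right) + 25 \left(-27 - 86\right) = \left(4138 + 60025\right) + 25 \left(-113\right) = 64163 - 2825 = 61338$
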